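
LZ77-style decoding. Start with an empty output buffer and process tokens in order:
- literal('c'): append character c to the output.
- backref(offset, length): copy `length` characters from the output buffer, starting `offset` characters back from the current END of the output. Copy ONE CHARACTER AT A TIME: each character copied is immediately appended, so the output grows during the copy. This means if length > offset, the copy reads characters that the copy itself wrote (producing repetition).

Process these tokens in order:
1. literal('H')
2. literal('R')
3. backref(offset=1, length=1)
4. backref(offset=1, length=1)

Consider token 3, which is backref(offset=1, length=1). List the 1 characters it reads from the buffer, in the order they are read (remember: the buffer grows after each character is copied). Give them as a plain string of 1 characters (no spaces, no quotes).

Token 1: literal('H'). Output: "H"
Token 2: literal('R'). Output: "HR"
Token 3: backref(off=1, len=1). Buffer before: "HR" (len 2)
  byte 1: read out[1]='R', append. Buffer now: "HRR"

Answer: R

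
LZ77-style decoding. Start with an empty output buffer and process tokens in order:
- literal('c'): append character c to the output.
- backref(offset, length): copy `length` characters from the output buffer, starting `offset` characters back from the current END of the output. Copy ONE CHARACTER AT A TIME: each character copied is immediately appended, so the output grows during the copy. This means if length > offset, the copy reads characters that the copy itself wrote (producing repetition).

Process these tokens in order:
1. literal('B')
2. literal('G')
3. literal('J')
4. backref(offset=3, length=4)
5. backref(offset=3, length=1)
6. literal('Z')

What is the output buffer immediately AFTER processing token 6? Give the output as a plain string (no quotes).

Answer: BGJBGJBGZ

Derivation:
Token 1: literal('B'). Output: "B"
Token 2: literal('G'). Output: "BG"
Token 3: literal('J'). Output: "BGJ"
Token 4: backref(off=3, len=4) (overlapping!). Copied 'BGJB' from pos 0. Output: "BGJBGJB"
Token 5: backref(off=3, len=1). Copied 'G' from pos 4. Output: "BGJBGJBG"
Token 6: literal('Z'). Output: "BGJBGJBGZ"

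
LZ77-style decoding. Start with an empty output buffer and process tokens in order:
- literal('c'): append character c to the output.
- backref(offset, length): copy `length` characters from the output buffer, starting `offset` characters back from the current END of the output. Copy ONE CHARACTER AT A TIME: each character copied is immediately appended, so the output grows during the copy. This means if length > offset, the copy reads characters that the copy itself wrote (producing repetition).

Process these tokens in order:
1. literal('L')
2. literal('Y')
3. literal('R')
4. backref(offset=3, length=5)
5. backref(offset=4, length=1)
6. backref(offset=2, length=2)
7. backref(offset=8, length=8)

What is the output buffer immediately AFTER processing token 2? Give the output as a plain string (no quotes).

Token 1: literal('L'). Output: "L"
Token 2: literal('Y'). Output: "LY"

Answer: LY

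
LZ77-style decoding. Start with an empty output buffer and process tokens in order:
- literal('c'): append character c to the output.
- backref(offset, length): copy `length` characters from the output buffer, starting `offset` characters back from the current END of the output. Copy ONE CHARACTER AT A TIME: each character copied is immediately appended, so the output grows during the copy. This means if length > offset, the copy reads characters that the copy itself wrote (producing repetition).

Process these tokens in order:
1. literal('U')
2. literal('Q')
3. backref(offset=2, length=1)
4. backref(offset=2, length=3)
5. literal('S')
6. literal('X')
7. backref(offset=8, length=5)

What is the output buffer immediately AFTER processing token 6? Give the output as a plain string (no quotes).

Answer: UQUQUQSX

Derivation:
Token 1: literal('U'). Output: "U"
Token 2: literal('Q'). Output: "UQ"
Token 3: backref(off=2, len=1). Copied 'U' from pos 0. Output: "UQU"
Token 4: backref(off=2, len=3) (overlapping!). Copied 'QUQ' from pos 1. Output: "UQUQUQ"
Token 5: literal('S'). Output: "UQUQUQS"
Token 6: literal('X'). Output: "UQUQUQSX"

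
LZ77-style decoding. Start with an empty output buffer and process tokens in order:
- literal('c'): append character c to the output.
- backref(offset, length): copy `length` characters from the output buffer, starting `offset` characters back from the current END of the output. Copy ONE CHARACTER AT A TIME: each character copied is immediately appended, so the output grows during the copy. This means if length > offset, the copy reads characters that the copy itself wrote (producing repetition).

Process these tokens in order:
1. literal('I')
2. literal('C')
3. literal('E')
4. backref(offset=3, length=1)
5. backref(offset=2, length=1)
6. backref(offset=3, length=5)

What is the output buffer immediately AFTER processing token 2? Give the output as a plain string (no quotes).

Token 1: literal('I'). Output: "I"
Token 2: literal('C'). Output: "IC"

Answer: IC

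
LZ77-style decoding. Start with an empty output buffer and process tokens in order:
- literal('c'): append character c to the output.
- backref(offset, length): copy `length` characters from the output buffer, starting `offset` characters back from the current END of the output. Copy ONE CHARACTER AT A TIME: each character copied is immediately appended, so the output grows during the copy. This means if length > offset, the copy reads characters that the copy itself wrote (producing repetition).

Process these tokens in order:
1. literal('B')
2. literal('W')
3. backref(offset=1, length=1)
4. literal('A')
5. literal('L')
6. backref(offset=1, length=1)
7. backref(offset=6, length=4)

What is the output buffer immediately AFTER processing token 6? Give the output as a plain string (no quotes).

Answer: BWWALL

Derivation:
Token 1: literal('B'). Output: "B"
Token 2: literal('W'). Output: "BW"
Token 3: backref(off=1, len=1). Copied 'W' from pos 1. Output: "BWW"
Token 4: literal('A'). Output: "BWWA"
Token 5: literal('L'). Output: "BWWAL"
Token 6: backref(off=1, len=1). Copied 'L' from pos 4. Output: "BWWALL"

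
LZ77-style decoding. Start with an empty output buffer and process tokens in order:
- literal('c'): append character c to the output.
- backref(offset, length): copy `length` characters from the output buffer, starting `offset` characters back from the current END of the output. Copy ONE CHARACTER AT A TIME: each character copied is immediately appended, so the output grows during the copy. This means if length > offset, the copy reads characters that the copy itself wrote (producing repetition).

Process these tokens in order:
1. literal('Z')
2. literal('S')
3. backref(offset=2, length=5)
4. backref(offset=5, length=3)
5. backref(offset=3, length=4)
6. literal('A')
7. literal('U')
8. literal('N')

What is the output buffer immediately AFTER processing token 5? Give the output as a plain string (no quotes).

Token 1: literal('Z'). Output: "Z"
Token 2: literal('S'). Output: "ZS"
Token 3: backref(off=2, len=5) (overlapping!). Copied 'ZSZSZ' from pos 0. Output: "ZSZSZSZ"
Token 4: backref(off=5, len=3). Copied 'ZSZ' from pos 2. Output: "ZSZSZSZZSZ"
Token 5: backref(off=3, len=4) (overlapping!). Copied 'ZSZZ' from pos 7. Output: "ZSZSZSZZSZZSZZ"

Answer: ZSZSZSZZSZZSZZ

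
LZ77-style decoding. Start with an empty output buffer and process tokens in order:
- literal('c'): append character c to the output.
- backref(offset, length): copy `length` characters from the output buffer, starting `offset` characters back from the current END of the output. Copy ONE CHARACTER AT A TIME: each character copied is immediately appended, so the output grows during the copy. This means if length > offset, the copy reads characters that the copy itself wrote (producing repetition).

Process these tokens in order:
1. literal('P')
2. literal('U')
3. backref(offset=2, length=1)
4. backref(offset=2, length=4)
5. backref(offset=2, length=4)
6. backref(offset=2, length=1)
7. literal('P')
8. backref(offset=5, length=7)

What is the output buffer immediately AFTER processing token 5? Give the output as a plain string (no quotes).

Token 1: literal('P'). Output: "P"
Token 2: literal('U'). Output: "PU"
Token 3: backref(off=2, len=1). Copied 'P' from pos 0. Output: "PUP"
Token 4: backref(off=2, len=4) (overlapping!). Copied 'UPUP' from pos 1. Output: "PUPUPUP"
Token 5: backref(off=2, len=4) (overlapping!). Copied 'UPUP' from pos 5. Output: "PUPUPUPUPUP"

Answer: PUPUPUPUPUP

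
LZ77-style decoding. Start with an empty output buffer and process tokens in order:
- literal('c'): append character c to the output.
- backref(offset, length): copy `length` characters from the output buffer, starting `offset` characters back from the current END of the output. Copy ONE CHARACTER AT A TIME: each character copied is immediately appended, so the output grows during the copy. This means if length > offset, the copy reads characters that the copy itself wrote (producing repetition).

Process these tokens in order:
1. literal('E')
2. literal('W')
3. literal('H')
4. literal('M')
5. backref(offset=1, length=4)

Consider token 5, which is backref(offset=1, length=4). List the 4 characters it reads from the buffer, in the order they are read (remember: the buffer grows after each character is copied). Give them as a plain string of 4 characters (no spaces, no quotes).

Answer: MMMM

Derivation:
Token 1: literal('E'). Output: "E"
Token 2: literal('W'). Output: "EW"
Token 3: literal('H'). Output: "EWH"
Token 4: literal('M'). Output: "EWHM"
Token 5: backref(off=1, len=4). Buffer before: "EWHM" (len 4)
  byte 1: read out[3]='M', append. Buffer now: "EWHMM"
  byte 2: read out[4]='M', append. Buffer now: "EWHMMM"
  byte 3: read out[5]='M', append. Buffer now: "EWHMMMM"
  byte 4: read out[6]='M', append. Buffer now: "EWHMMMMM"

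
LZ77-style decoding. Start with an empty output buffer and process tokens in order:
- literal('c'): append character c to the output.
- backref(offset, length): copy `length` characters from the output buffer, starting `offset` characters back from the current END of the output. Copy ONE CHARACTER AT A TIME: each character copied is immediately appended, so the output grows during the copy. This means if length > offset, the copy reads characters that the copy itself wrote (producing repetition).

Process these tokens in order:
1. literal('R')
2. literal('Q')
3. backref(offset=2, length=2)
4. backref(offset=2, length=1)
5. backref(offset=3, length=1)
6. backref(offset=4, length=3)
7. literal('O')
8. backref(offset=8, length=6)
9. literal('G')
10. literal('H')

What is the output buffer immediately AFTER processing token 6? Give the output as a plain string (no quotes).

Token 1: literal('R'). Output: "R"
Token 2: literal('Q'). Output: "RQ"
Token 3: backref(off=2, len=2). Copied 'RQ' from pos 0. Output: "RQRQ"
Token 4: backref(off=2, len=1). Copied 'R' from pos 2. Output: "RQRQR"
Token 5: backref(off=3, len=1). Copied 'R' from pos 2. Output: "RQRQRR"
Token 6: backref(off=4, len=3). Copied 'RQR' from pos 2. Output: "RQRQRRRQR"

Answer: RQRQRRRQR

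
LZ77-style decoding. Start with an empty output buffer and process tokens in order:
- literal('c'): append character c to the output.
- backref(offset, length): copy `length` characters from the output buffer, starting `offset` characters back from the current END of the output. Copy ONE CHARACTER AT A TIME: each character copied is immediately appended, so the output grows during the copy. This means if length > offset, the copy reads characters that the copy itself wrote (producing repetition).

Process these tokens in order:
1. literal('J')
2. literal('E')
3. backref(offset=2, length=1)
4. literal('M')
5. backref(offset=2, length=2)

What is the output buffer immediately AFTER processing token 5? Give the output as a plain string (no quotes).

Token 1: literal('J'). Output: "J"
Token 2: literal('E'). Output: "JE"
Token 3: backref(off=2, len=1). Copied 'J' from pos 0. Output: "JEJ"
Token 4: literal('M'). Output: "JEJM"
Token 5: backref(off=2, len=2). Copied 'JM' from pos 2. Output: "JEJMJM"

Answer: JEJMJM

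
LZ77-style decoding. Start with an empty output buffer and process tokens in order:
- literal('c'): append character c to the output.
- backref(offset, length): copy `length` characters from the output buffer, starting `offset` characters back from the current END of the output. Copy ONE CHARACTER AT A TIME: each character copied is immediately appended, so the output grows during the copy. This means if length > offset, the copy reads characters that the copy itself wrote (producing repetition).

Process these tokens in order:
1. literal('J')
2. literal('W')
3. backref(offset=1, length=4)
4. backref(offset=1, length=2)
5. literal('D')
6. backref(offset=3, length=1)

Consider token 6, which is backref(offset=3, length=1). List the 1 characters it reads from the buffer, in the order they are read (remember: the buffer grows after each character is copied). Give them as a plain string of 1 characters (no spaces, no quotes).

Token 1: literal('J'). Output: "J"
Token 2: literal('W'). Output: "JW"
Token 3: backref(off=1, len=4) (overlapping!). Copied 'WWWW' from pos 1. Output: "JWWWWW"
Token 4: backref(off=1, len=2) (overlapping!). Copied 'WW' from pos 5. Output: "JWWWWWWW"
Token 5: literal('D'). Output: "JWWWWWWWD"
Token 6: backref(off=3, len=1). Buffer before: "JWWWWWWWD" (len 9)
  byte 1: read out[6]='W', append. Buffer now: "JWWWWWWWDW"

Answer: W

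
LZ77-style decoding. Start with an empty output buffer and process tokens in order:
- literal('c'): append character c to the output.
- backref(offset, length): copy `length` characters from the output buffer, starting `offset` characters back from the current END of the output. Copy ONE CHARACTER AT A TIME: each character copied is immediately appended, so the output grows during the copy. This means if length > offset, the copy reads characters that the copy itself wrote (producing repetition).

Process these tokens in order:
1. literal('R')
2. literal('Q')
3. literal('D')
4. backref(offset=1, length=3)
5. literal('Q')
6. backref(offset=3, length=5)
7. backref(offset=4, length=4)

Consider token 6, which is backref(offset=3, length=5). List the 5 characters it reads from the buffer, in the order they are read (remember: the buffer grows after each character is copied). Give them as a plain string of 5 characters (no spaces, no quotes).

Answer: DDQDD

Derivation:
Token 1: literal('R'). Output: "R"
Token 2: literal('Q'). Output: "RQ"
Token 3: literal('D'). Output: "RQD"
Token 4: backref(off=1, len=3) (overlapping!). Copied 'DDD' from pos 2. Output: "RQDDDD"
Token 5: literal('Q'). Output: "RQDDDDQ"
Token 6: backref(off=3, len=5). Buffer before: "RQDDDDQ" (len 7)
  byte 1: read out[4]='D', append. Buffer now: "RQDDDDQD"
  byte 2: read out[5]='D', append. Buffer now: "RQDDDDQDD"
  byte 3: read out[6]='Q', append. Buffer now: "RQDDDDQDDQ"
  byte 4: read out[7]='D', append. Buffer now: "RQDDDDQDDQD"
  byte 5: read out[8]='D', append. Buffer now: "RQDDDDQDDQDD"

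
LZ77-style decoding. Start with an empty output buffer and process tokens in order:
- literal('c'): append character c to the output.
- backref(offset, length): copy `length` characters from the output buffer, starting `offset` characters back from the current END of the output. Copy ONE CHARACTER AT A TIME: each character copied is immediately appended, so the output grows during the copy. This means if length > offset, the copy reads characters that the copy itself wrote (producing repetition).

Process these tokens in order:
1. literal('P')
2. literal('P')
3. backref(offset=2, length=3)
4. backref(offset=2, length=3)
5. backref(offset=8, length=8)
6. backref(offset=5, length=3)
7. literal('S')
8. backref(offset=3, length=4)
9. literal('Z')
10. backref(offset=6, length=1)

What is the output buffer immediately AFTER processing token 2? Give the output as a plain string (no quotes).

Answer: PP

Derivation:
Token 1: literal('P'). Output: "P"
Token 2: literal('P'). Output: "PP"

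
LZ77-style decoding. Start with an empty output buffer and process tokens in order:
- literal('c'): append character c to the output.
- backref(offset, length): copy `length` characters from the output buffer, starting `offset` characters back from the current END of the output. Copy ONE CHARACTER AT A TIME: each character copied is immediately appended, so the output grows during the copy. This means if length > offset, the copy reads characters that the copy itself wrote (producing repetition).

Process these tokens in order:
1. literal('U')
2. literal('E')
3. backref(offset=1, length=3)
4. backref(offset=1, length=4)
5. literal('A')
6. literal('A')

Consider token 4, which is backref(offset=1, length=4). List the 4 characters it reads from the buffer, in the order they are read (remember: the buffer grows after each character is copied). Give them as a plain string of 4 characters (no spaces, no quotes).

Answer: EEEE

Derivation:
Token 1: literal('U'). Output: "U"
Token 2: literal('E'). Output: "UE"
Token 3: backref(off=1, len=3) (overlapping!). Copied 'EEE' from pos 1. Output: "UEEEE"
Token 4: backref(off=1, len=4). Buffer before: "UEEEE" (len 5)
  byte 1: read out[4]='E', append. Buffer now: "UEEEEE"
  byte 2: read out[5]='E', append. Buffer now: "UEEEEEE"
  byte 3: read out[6]='E', append. Buffer now: "UEEEEEEE"
  byte 4: read out[7]='E', append. Buffer now: "UEEEEEEEE"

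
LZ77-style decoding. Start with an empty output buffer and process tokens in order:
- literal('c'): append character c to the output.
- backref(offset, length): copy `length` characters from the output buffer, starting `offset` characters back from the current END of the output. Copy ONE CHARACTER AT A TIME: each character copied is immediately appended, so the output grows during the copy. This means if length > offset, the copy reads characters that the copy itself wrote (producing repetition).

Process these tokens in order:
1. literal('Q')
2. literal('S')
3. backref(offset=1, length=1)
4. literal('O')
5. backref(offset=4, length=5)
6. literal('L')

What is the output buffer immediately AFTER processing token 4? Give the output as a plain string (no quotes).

Token 1: literal('Q'). Output: "Q"
Token 2: literal('S'). Output: "QS"
Token 3: backref(off=1, len=1). Copied 'S' from pos 1. Output: "QSS"
Token 4: literal('O'). Output: "QSSO"

Answer: QSSO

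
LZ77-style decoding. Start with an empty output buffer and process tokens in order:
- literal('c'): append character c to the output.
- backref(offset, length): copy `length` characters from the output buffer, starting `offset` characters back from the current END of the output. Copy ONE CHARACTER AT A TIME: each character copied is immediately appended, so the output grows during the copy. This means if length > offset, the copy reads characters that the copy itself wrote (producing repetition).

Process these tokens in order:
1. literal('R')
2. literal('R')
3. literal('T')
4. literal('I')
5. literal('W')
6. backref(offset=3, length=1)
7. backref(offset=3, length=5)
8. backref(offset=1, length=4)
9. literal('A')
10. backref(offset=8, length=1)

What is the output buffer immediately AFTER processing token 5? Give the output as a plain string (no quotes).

Answer: RRTIW

Derivation:
Token 1: literal('R'). Output: "R"
Token 2: literal('R'). Output: "RR"
Token 3: literal('T'). Output: "RRT"
Token 4: literal('I'). Output: "RRTI"
Token 5: literal('W'). Output: "RRTIW"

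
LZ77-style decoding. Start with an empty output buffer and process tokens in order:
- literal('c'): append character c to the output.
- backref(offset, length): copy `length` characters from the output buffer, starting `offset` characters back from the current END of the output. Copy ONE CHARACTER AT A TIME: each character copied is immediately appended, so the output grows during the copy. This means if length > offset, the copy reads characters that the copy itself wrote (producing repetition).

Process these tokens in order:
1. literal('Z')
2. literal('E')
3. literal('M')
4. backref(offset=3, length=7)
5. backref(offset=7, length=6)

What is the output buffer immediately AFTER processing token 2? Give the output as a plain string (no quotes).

Answer: ZE

Derivation:
Token 1: literal('Z'). Output: "Z"
Token 2: literal('E'). Output: "ZE"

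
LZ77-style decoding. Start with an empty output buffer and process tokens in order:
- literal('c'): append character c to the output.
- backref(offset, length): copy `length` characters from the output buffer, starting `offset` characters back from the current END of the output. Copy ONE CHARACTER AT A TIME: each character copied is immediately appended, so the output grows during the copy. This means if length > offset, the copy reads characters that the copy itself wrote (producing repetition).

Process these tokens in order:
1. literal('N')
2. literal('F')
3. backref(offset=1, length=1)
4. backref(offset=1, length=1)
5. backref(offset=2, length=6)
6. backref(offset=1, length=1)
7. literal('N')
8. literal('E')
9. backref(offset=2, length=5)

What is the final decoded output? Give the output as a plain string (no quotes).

Token 1: literal('N'). Output: "N"
Token 2: literal('F'). Output: "NF"
Token 3: backref(off=1, len=1). Copied 'F' from pos 1. Output: "NFF"
Token 4: backref(off=1, len=1). Copied 'F' from pos 2. Output: "NFFF"
Token 5: backref(off=2, len=6) (overlapping!). Copied 'FFFFFF' from pos 2. Output: "NFFFFFFFFF"
Token 6: backref(off=1, len=1). Copied 'F' from pos 9. Output: "NFFFFFFFFFF"
Token 7: literal('N'). Output: "NFFFFFFFFFFN"
Token 8: literal('E'). Output: "NFFFFFFFFFFNE"
Token 9: backref(off=2, len=5) (overlapping!). Copied 'NENEN' from pos 11. Output: "NFFFFFFFFFFNENENEN"

Answer: NFFFFFFFFFFNENENEN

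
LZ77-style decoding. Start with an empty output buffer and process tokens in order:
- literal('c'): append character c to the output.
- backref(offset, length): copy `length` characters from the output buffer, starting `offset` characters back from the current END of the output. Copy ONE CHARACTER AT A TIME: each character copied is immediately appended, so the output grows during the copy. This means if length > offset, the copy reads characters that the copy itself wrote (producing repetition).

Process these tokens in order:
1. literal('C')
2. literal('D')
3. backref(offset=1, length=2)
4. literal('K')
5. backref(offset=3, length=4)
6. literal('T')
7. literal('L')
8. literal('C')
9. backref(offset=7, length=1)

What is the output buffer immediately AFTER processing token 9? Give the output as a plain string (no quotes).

Answer: CDDDKDDKDTLCD

Derivation:
Token 1: literal('C'). Output: "C"
Token 2: literal('D'). Output: "CD"
Token 3: backref(off=1, len=2) (overlapping!). Copied 'DD' from pos 1. Output: "CDDD"
Token 4: literal('K'). Output: "CDDDK"
Token 5: backref(off=3, len=4) (overlapping!). Copied 'DDKD' from pos 2. Output: "CDDDKDDKD"
Token 6: literal('T'). Output: "CDDDKDDKDT"
Token 7: literal('L'). Output: "CDDDKDDKDTL"
Token 8: literal('C'). Output: "CDDDKDDKDTLC"
Token 9: backref(off=7, len=1). Copied 'D' from pos 5. Output: "CDDDKDDKDTLCD"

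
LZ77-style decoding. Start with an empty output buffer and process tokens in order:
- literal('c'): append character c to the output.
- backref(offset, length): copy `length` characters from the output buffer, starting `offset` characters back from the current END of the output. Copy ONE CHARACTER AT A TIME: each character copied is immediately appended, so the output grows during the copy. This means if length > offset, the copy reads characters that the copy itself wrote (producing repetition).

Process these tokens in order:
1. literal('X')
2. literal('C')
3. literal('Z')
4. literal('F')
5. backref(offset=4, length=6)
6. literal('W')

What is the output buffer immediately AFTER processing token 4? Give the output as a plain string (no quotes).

Answer: XCZF

Derivation:
Token 1: literal('X'). Output: "X"
Token 2: literal('C'). Output: "XC"
Token 3: literal('Z'). Output: "XCZ"
Token 4: literal('F'). Output: "XCZF"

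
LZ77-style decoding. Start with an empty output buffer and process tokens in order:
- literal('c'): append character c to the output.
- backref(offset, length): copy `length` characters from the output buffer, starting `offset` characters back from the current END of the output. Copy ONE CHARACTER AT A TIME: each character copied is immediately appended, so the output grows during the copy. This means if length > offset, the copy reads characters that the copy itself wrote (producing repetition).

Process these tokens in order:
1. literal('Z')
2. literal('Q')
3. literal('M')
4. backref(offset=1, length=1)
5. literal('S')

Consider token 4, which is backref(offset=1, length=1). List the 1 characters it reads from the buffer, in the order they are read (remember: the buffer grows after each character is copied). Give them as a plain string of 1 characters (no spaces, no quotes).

Answer: M

Derivation:
Token 1: literal('Z'). Output: "Z"
Token 2: literal('Q'). Output: "ZQ"
Token 3: literal('M'). Output: "ZQM"
Token 4: backref(off=1, len=1). Buffer before: "ZQM" (len 3)
  byte 1: read out[2]='M', append. Buffer now: "ZQMM"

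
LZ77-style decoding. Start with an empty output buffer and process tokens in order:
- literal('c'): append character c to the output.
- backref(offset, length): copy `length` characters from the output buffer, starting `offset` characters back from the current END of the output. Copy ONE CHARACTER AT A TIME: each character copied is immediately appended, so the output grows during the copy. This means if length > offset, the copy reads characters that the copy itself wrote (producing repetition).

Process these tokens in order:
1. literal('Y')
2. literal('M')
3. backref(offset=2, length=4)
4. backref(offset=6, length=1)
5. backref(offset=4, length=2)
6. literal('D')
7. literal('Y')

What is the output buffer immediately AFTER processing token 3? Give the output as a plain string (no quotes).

Token 1: literal('Y'). Output: "Y"
Token 2: literal('M'). Output: "YM"
Token 3: backref(off=2, len=4) (overlapping!). Copied 'YMYM' from pos 0. Output: "YMYMYM"

Answer: YMYMYM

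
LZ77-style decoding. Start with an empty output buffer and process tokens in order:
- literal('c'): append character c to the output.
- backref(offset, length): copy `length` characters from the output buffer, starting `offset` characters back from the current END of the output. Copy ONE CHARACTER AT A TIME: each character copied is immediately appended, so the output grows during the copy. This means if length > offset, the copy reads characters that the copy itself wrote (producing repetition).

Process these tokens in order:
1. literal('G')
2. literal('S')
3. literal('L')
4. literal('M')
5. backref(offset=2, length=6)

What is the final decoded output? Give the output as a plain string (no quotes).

Token 1: literal('G'). Output: "G"
Token 2: literal('S'). Output: "GS"
Token 3: literal('L'). Output: "GSL"
Token 4: literal('M'). Output: "GSLM"
Token 5: backref(off=2, len=6) (overlapping!). Copied 'LMLMLM' from pos 2. Output: "GSLMLMLMLM"

Answer: GSLMLMLMLM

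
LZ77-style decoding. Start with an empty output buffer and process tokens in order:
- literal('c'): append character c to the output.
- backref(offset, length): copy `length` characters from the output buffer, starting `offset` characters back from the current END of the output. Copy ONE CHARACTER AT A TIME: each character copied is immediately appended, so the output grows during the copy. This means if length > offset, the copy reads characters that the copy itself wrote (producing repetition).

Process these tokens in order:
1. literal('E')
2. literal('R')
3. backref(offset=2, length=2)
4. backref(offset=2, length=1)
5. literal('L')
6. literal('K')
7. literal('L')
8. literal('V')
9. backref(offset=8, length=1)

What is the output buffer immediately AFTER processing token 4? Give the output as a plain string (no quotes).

Token 1: literal('E'). Output: "E"
Token 2: literal('R'). Output: "ER"
Token 3: backref(off=2, len=2). Copied 'ER' from pos 0. Output: "ERER"
Token 4: backref(off=2, len=1). Copied 'E' from pos 2. Output: "ERERE"

Answer: ERERE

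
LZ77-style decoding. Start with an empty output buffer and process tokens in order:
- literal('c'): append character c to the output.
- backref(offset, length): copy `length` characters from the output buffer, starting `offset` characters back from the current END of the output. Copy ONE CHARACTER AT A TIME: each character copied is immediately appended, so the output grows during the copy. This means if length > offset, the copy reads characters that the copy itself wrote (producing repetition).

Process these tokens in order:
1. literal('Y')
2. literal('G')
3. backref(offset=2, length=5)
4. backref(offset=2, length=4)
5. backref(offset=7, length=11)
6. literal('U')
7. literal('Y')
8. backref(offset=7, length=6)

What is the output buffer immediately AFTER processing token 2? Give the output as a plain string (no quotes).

Answer: YG

Derivation:
Token 1: literal('Y'). Output: "Y"
Token 2: literal('G'). Output: "YG"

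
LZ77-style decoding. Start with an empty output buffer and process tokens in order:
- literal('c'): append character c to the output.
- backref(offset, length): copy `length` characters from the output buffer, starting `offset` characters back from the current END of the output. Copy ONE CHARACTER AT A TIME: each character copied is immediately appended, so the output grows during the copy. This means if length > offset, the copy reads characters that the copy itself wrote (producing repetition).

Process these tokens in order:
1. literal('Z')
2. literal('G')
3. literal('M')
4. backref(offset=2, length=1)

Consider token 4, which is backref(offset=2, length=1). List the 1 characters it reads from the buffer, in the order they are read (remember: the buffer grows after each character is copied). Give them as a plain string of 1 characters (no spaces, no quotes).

Token 1: literal('Z'). Output: "Z"
Token 2: literal('G'). Output: "ZG"
Token 3: literal('M'). Output: "ZGM"
Token 4: backref(off=2, len=1). Buffer before: "ZGM" (len 3)
  byte 1: read out[1]='G', append. Buffer now: "ZGMG"

Answer: G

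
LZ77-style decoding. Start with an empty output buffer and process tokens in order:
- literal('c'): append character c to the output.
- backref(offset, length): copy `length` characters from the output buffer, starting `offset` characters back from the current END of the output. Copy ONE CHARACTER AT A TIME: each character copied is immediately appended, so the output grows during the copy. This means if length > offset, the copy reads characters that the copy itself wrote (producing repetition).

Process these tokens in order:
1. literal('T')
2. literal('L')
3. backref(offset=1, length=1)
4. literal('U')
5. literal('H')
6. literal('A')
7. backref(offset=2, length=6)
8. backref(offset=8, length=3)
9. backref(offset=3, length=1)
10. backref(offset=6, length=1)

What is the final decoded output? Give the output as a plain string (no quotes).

Token 1: literal('T'). Output: "T"
Token 2: literal('L'). Output: "TL"
Token 3: backref(off=1, len=1). Copied 'L' from pos 1. Output: "TLL"
Token 4: literal('U'). Output: "TLLU"
Token 5: literal('H'). Output: "TLLUH"
Token 6: literal('A'). Output: "TLLUHA"
Token 7: backref(off=2, len=6) (overlapping!). Copied 'HAHAHA' from pos 4. Output: "TLLUHAHAHAHA"
Token 8: backref(off=8, len=3). Copied 'HAH' from pos 4. Output: "TLLUHAHAHAHAHAH"
Token 9: backref(off=3, len=1). Copied 'H' from pos 12. Output: "TLLUHAHAHAHAHAHH"
Token 10: backref(off=6, len=1). Copied 'H' from pos 10. Output: "TLLUHAHAHAHAHAHHH"

Answer: TLLUHAHAHAHAHAHHH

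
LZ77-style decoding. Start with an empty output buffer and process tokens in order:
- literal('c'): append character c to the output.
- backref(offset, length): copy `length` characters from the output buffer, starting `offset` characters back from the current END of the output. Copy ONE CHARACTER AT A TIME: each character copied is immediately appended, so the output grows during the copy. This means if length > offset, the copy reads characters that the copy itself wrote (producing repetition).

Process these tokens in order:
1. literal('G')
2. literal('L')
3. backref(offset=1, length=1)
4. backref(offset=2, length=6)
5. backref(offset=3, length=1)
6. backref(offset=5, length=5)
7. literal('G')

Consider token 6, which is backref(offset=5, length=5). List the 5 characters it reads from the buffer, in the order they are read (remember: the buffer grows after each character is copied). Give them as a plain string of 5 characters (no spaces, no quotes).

Token 1: literal('G'). Output: "G"
Token 2: literal('L'). Output: "GL"
Token 3: backref(off=1, len=1). Copied 'L' from pos 1. Output: "GLL"
Token 4: backref(off=2, len=6) (overlapping!). Copied 'LLLLLL' from pos 1. Output: "GLLLLLLLL"
Token 5: backref(off=3, len=1). Copied 'L' from pos 6. Output: "GLLLLLLLLL"
Token 6: backref(off=5, len=5). Buffer before: "GLLLLLLLLL" (len 10)
  byte 1: read out[5]='L', append. Buffer now: "GLLLLLLLLLL"
  byte 2: read out[6]='L', append. Buffer now: "GLLLLLLLLLLL"
  byte 3: read out[7]='L', append. Buffer now: "GLLLLLLLLLLLL"
  byte 4: read out[8]='L', append. Buffer now: "GLLLLLLLLLLLLL"
  byte 5: read out[9]='L', append. Buffer now: "GLLLLLLLLLLLLLL"

Answer: LLLLL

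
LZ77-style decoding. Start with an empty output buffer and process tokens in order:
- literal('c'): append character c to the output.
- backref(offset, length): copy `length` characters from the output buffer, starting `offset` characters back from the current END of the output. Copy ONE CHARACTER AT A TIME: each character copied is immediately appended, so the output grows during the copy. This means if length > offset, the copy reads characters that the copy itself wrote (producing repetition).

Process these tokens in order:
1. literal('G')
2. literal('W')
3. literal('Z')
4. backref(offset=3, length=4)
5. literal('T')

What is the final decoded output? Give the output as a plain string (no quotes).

Answer: GWZGWZGT

Derivation:
Token 1: literal('G'). Output: "G"
Token 2: literal('W'). Output: "GW"
Token 3: literal('Z'). Output: "GWZ"
Token 4: backref(off=3, len=4) (overlapping!). Copied 'GWZG' from pos 0. Output: "GWZGWZG"
Token 5: literal('T'). Output: "GWZGWZGT"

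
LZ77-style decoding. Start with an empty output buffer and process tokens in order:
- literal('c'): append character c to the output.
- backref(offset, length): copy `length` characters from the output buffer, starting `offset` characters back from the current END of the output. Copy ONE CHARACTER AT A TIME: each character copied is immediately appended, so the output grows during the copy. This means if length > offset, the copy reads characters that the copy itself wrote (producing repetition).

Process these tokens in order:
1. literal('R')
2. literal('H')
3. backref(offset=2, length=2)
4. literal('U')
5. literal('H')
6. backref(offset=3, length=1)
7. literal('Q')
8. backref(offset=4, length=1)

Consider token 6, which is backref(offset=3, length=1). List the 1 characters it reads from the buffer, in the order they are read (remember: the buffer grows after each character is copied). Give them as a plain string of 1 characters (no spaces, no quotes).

Token 1: literal('R'). Output: "R"
Token 2: literal('H'). Output: "RH"
Token 3: backref(off=2, len=2). Copied 'RH' from pos 0. Output: "RHRH"
Token 4: literal('U'). Output: "RHRHU"
Token 5: literal('H'). Output: "RHRHUH"
Token 6: backref(off=3, len=1). Buffer before: "RHRHUH" (len 6)
  byte 1: read out[3]='H', append. Buffer now: "RHRHUHH"

Answer: H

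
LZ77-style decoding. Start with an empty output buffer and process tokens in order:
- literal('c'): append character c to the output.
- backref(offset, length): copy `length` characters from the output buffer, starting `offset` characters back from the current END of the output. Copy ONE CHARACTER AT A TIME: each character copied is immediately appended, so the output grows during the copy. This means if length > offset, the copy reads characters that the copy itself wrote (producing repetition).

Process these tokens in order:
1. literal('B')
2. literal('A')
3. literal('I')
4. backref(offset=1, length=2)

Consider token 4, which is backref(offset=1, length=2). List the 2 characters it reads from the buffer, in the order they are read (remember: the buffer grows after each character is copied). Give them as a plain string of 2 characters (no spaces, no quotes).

Answer: II

Derivation:
Token 1: literal('B'). Output: "B"
Token 2: literal('A'). Output: "BA"
Token 3: literal('I'). Output: "BAI"
Token 4: backref(off=1, len=2). Buffer before: "BAI" (len 3)
  byte 1: read out[2]='I', append. Buffer now: "BAII"
  byte 2: read out[3]='I', append. Buffer now: "BAIII"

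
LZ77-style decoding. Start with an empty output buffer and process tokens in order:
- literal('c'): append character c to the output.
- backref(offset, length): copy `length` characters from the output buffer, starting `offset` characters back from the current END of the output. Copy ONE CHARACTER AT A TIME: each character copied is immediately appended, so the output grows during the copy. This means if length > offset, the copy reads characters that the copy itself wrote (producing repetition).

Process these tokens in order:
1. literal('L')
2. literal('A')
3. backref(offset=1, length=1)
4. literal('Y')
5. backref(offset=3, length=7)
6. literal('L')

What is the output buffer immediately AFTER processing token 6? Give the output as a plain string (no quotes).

Token 1: literal('L'). Output: "L"
Token 2: literal('A'). Output: "LA"
Token 3: backref(off=1, len=1). Copied 'A' from pos 1. Output: "LAA"
Token 4: literal('Y'). Output: "LAAY"
Token 5: backref(off=3, len=7) (overlapping!). Copied 'AAYAAYA' from pos 1. Output: "LAAYAAYAAYA"
Token 6: literal('L'). Output: "LAAYAAYAAYAL"

Answer: LAAYAAYAAYAL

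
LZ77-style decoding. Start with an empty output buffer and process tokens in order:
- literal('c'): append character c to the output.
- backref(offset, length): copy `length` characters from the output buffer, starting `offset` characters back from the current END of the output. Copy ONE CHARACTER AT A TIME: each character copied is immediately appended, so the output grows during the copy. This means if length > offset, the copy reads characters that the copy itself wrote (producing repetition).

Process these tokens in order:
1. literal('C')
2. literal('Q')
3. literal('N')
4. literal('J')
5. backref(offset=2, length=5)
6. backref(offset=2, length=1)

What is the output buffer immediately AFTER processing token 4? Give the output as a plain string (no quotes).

Token 1: literal('C'). Output: "C"
Token 2: literal('Q'). Output: "CQ"
Token 3: literal('N'). Output: "CQN"
Token 4: literal('J'). Output: "CQNJ"

Answer: CQNJ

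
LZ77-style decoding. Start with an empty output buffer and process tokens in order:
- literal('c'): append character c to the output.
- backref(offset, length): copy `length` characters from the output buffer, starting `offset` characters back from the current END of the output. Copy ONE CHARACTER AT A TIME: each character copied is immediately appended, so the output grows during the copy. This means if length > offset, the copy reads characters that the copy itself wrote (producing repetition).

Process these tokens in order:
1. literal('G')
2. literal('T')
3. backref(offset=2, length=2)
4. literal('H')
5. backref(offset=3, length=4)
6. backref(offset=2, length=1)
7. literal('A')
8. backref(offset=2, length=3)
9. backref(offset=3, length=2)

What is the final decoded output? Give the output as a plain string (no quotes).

Token 1: literal('G'). Output: "G"
Token 2: literal('T'). Output: "GT"
Token 3: backref(off=2, len=2). Copied 'GT' from pos 0. Output: "GTGT"
Token 4: literal('H'). Output: "GTGTH"
Token 5: backref(off=3, len=4) (overlapping!). Copied 'GTHG' from pos 2. Output: "GTGTHGTHG"
Token 6: backref(off=2, len=1). Copied 'H' from pos 7. Output: "GTGTHGTHGH"
Token 7: literal('A'). Output: "GTGTHGTHGHA"
Token 8: backref(off=2, len=3) (overlapping!). Copied 'HAH' from pos 9. Output: "GTGTHGTHGHAHAH"
Token 9: backref(off=3, len=2). Copied 'HA' from pos 11. Output: "GTGTHGTHGHAHAHHA"

Answer: GTGTHGTHGHAHAHHA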